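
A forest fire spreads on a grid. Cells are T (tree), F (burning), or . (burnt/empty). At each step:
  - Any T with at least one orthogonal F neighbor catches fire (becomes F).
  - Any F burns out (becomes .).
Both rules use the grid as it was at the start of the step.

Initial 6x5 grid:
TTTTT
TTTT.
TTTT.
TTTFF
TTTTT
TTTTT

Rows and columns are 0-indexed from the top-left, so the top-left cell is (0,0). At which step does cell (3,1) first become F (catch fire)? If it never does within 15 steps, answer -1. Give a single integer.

Step 1: cell (3,1)='T' (+4 fires, +2 burnt)
Step 2: cell (3,1)='F' (+6 fires, +4 burnt)
  -> target ignites at step 2
Step 3: cell (3,1)='.' (+6 fires, +6 burnt)
Step 4: cell (3,1)='.' (+6 fires, +6 burnt)
Step 5: cell (3,1)='.' (+3 fires, +6 burnt)
Step 6: cell (3,1)='.' (+1 fires, +3 burnt)
Step 7: cell (3,1)='.' (+0 fires, +1 burnt)
  fire out at step 7

2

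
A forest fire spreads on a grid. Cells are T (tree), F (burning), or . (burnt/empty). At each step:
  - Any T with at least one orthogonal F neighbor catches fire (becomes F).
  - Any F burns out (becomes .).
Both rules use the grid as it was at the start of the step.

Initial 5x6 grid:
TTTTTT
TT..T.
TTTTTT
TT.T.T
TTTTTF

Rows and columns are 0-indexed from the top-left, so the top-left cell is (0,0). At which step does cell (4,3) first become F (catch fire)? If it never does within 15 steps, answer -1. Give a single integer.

Step 1: cell (4,3)='T' (+2 fires, +1 burnt)
Step 2: cell (4,3)='F' (+2 fires, +2 burnt)
  -> target ignites at step 2
Step 3: cell (4,3)='.' (+3 fires, +2 burnt)
Step 4: cell (4,3)='.' (+3 fires, +3 burnt)
Step 5: cell (4,3)='.' (+4 fires, +3 burnt)
Step 6: cell (4,3)='.' (+4 fires, +4 burnt)
Step 7: cell (4,3)='.' (+3 fires, +4 burnt)
Step 8: cell (4,3)='.' (+2 fires, +3 burnt)
Step 9: cell (4,3)='.' (+1 fires, +2 burnt)
Step 10: cell (4,3)='.' (+0 fires, +1 burnt)
  fire out at step 10

2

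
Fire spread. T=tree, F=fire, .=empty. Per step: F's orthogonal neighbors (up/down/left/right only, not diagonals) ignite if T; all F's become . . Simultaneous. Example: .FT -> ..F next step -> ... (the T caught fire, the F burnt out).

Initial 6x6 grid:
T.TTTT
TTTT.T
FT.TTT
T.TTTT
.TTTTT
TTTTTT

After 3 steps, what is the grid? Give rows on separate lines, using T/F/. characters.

Step 1: 3 trees catch fire, 1 burn out
  T.TTTT
  FTTT.T
  .F.TTT
  F.TTTT
  .TTTTT
  TTTTTT
Step 2: 2 trees catch fire, 3 burn out
  F.TTTT
  .FTT.T
  ...TTT
  ..TTTT
  .TTTTT
  TTTTTT
Step 3: 1 trees catch fire, 2 burn out
  ..TTTT
  ..FT.T
  ...TTT
  ..TTTT
  .TTTTT
  TTTTTT

..TTTT
..FT.T
...TTT
..TTTT
.TTTTT
TTTTTT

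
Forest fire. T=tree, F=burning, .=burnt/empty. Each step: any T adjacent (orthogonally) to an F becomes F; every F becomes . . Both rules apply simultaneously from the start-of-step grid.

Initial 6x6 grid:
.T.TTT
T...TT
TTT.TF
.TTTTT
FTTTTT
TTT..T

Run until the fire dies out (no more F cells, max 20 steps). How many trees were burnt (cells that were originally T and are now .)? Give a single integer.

Answer: 24

Derivation:
Step 1: +5 fires, +2 burnt (F count now 5)
Step 2: +7 fires, +5 burnt (F count now 7)
Step 3: +8 fires, +7 burnt (F count now 8)
Step 4: +3 fires, +8 burnt (F count now 3)
Step 5: +1 fires, +3 burnt (F count now 1)
Step 6: +0 fires, +1 burnt (F count now 0)
Fire out after step 6
Initially T: 25, now '.': 35
Total burnt (originally-T cells now '.'): 24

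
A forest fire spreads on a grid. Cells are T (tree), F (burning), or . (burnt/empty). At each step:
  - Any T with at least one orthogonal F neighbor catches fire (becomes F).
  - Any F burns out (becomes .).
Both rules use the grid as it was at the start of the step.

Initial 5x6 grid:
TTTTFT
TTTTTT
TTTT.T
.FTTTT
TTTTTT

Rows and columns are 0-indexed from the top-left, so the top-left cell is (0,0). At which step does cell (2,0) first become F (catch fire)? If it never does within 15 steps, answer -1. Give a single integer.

Step 1: cell (2,0)='T' (+6 fires, +2 burnt)
Step 2: cell (2,0)='F' (+9 fires, +6 burnt)
  -> target ignites at step 2
Step 3: cell (2,0)='.' (+7 fires, +9 burnt)
Step 4: cell (2,0)='.' (+3 fires, +7 burnt)
Step 5: cell (2,0)='.' (+1 fires, +3 burnt)
Step 6: cell (2,0)='.' (+0 fires, +1 burnt)
  fire out at step 6

2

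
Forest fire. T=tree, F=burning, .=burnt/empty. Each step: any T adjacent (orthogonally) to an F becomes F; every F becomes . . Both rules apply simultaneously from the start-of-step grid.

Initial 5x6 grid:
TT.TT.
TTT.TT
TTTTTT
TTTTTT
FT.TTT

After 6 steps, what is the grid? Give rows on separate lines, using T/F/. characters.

Step 1: 2 trees catch fire, 1 burn out
  TT.TT.
  TTT.TT
  TTTTTT
  FTTTTT
  .F.TTT
Step 2: 2 trees catch fire, 2 burn out
  TT.TT.
  TTT.TT
  FTTTTT
  .FTTTT
  ...TTT
Step 3: 3 trees catch fire, 2 burn out
  TT.TT.
  FTT.TT
  .FTTTT
  ..FTTT
  ...TTT
Step 4: 4 trees catch fire, 3 burn out
  FT.TT.
  .FT.TT
  ..FTTT
  ...FTT
  ...TTT
Step 5: 5 trees catch fire, 4 burn out
  .F.TT.
  ..F.TT
  ...FTT
  ....FT
  ...FTT
Step 6: 3 trees catch fire, 5 burn out
  ...TT.
  ....TT
  ....FT
  .....F
  ....FT

...TT.
....TT
....FT
.....F
....FT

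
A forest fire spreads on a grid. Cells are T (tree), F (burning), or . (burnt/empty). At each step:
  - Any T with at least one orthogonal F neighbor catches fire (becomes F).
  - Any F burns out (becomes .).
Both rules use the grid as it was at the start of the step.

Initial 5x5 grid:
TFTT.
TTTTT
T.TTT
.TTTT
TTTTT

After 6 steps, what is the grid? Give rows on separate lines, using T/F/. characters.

Step 1: 3 trees catch fire, 1 burn out
  F.FT.
  TFTTT
  T.TTT
  .TTTT
  TTTTT
Step 2: 3 trees catch fire, 3 burn out
  ...F.
  F.FTT
  T.TTT
  .TTTT
  TTTTT
Step 3: 3 trees catch fire, 3 burn out
  .....
  ...FT
  F.FTT
  .TTTT
  TTTTT
Step 4: 3 trees catch fire, 3 burn out
  .....
  ....F
  ...FT
  .TFTT
  TTTTT
Step 5: 4 trees catch fire, 3 burn out
  .....
  .....
  ....F
  .F.FT
  TTFTT
Step 6: 3 trees catch fire, 4 burn out
  .....
  .....
  .....
  ....F
  TF.FT

.....
.....
.....
....F
TF.FT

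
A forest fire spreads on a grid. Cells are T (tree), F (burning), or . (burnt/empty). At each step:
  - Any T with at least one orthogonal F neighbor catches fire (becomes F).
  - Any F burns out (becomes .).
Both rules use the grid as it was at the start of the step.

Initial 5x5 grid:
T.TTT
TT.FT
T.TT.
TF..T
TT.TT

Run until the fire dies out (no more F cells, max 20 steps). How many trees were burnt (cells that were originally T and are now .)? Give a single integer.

Step 1: +5 fires, +2 burnt (F count now 5)
Step 2: +5 fires, +5 burnt (F count now 5)
Step 3: +1 fires, +5 burnt (F count now 1)
Step 4: +2 fires, +1 burnt (F count now 2)
Step 5: +0 fires, +2 burnt (F count now 0)
Fire out after step 5
Initially T: 16, now '.': 22
Total burnt (originally-T cells now '.'): 13

Answer: 13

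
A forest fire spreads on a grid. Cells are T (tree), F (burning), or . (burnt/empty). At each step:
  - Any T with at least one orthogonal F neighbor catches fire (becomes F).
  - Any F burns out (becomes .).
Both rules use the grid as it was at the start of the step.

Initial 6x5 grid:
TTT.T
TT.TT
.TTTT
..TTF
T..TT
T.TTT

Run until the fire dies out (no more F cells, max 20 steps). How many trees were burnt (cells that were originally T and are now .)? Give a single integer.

Step 1: +3 fires, +1 burnt (F count now 3)
Step 2: +5 fires, +3 burnt (F count now 5)
Step 3: +4 fires, +5 burnt (F count now 4)
Step 4: +2 fires, +4 burnt (F count now 2)
Step 5: +1 fires, +2 burnt (F count now 1)
Step 6: +2 fires, +1 burnt (F count now 2)
Step 7: +2 fires, +2 burnt (F count now 2)
Step 8: +0 fires, +2 burnt (F count now 0)
Fire out after step 8
Initially T: 21, now '.': 28
Total burnt (originally-T cells now '.'): 19

Answer: 19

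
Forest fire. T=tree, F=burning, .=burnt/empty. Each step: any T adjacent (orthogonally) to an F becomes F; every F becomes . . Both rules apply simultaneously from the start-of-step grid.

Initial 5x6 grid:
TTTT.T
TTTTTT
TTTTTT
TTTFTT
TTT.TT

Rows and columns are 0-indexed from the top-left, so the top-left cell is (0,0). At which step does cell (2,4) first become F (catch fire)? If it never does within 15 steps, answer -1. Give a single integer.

Step 1: cell (2,4)='T' (+3 fires, +1 burnt)
Step 2: cell (2,4)='F' (+7 fires, +3 burnt)
  -> target ignites at step 2
Step 3: cell (2,4)='.' (+8 fires, +7 burnt)
Step 4: cell (2,4)='.' (+5 fires, +8 burnt)
Step 5: cell (2,4)='.' (+3 fires, +5 burnt)
Step 6: cell (2,4)='.' (+1 fires, +3 burnt)
Step 7: cell (2,4)='.' (+0 fires, +1 burnt)
  fire out at step 7

2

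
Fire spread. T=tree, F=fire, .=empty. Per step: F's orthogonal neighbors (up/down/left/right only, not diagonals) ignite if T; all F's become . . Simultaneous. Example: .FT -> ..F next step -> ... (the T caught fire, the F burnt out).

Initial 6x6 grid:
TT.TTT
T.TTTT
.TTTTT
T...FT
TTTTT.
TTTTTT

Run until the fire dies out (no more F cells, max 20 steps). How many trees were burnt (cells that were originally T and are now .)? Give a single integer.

Answer: 25

Derivation:
Step 1: +3 fires, +1 burnt (F count now 3)
Step 2: +5 fires, +3 burnt (F count now 5)
Step 3: +7 fires, +5 burnt (F count now 7)
Step 4: +6 fires, +7 burnt (F count now 6)
Step 5: +2 fires, +6 burnt (F count now 2)
Step 6: +2 fires, +2 burnt (F count now 2)
Step 7: +0 fires, +2 burnt (F count now 0)
Fire out after step 7
Initially T: 28, now '.': 33
Total burnt (originally-T cells now '.'): 25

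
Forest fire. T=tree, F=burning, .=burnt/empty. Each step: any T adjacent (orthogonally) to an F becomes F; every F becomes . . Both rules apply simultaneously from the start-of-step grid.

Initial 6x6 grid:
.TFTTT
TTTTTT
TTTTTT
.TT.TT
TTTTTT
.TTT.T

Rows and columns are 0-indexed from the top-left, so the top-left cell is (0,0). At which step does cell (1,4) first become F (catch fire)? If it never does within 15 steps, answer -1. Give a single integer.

Step 1: cell (1,4)='T' (+3 fires, +1 burnt)
Step 2: cell (1,4)='T' (+4 fires, +3 burnt)
Step 3: cell (1,4)='F' (+6 fires, +4 burnt)
  -> target ignites at step 3
Step 4: cell (1,4)='.' (+5 fires, +6 burnt)
Step 5: cell (1,4)='.' (+5 fires, +5 burnt)
Step 6: cell (1,4)='.' (+5 fires, +5 burnt)
Step 7: cell (1,4)='.' (+1 fires, +5 burnt)
Step 8: cell (1,4)='.' (+1 fires, +1 burnt)
Step 9: cell (1,4)='.' (+0 fires, +1 burnt)
  fire out at step 9

3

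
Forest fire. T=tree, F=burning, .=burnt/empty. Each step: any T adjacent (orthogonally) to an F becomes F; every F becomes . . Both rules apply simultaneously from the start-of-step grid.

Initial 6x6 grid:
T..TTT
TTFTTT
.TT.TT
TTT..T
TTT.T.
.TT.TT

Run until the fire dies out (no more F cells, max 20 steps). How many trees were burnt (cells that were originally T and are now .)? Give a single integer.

Answer: 22

Derivation:
Step 1: +3 fires, +1 burnt (F count now 3)
Step 2: +5 fires, +3 burnt (F count now 5)
Step 3: +6 fires, +5 burnt (F count now 6)
Step 4: +5 fires, +6 burnt (F count now 5)
Step 5: +3 fires, +5 burnt (F count now 3)
Step 6: +0 fires, +3 burnt (F count now 0)
Fire out after step 6
Initially T: 25, now '.': 33
Total burnt (originally-T cells now '.'): 22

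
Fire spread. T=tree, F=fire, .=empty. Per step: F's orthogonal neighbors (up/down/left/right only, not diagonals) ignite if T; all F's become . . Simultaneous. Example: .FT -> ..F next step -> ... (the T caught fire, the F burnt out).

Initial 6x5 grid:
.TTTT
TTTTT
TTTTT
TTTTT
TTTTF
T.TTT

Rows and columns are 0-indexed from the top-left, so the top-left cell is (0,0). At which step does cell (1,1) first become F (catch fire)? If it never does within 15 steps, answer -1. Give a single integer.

Step 1: cell (1,1)='T' (+3 fires, +1 burnt)
Step 2: cell (1,1)='T' (+4 fires, +3 burnt)
Step 3: cell (1,1)='T' (+5 fires, +4 burnt)
Step 4: cell (1,1)='T' (+5 fires, +5 burnt)
Step 5: cell (1,1)='T' (+5 fires, +5 burnt)
Step 6: cell (1,1)='F' (+3 fires, +5 burnt)
  -> target ignites at step 6
Step 7: cell (1,1)='.' (+2 fires, +3 burnt)
Step 8: cell (1,1)='.' (+0 fires, +2 burnt)
  fire out at step 8

6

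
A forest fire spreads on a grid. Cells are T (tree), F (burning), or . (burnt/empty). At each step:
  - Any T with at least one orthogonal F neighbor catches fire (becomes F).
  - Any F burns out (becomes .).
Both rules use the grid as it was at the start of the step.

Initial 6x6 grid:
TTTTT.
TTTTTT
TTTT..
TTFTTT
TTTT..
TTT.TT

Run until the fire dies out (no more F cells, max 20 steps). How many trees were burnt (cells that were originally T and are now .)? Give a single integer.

Step 1: +4 fires, +1 burnt (F count now 4)
Step 2: +8 fires, +4 burnt (F count now 8)
Step 3: +7 fires, +8 burnt (F count now 7)
Step 4: +5 fires, +7 burnt (F count now 5)
Step 5: +3 fires, +5 burnt (F count now 3)
Step 6: +0 fires, +3 burnt (F count now 0)
Fire out after step 6
Initially T: 29, now '.': 34
Total burnt (originally-T cells now '.'): 27

Answer: 27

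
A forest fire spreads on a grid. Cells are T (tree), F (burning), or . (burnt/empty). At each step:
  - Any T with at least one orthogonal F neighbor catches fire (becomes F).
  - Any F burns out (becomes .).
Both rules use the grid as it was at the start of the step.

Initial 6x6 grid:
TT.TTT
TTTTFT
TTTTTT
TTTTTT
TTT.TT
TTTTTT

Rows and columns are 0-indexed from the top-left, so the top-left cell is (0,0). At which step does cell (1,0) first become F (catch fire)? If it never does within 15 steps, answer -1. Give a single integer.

Step 1: cell (1,0)='T' (+4 fires, +1 burnt)
Step 2: cell (1,0)='T' (+6 fires, +4 burnt)
Step 3: cell (1,0)='T' (+5 fires, +6 burnt)
Step 4: cell (1,0)='F' (+6 fires, +5 burnt)
  -> target ignites at step 4
Step 5: cell (1,0)='.' (+6 fires, +6 burnt)
Step 6: cell (1,0)='.' (+3 fires, +6 burnt)
Step 7: cell (1,0)='.' (+2 fires, +3 burnt)
Step 8: cell (1,0)='.' (+1 fires, +2 burnt)
Step 9: cell (1,0)='.' (+0 fires, +1 burnt)
  fire out at step 9

4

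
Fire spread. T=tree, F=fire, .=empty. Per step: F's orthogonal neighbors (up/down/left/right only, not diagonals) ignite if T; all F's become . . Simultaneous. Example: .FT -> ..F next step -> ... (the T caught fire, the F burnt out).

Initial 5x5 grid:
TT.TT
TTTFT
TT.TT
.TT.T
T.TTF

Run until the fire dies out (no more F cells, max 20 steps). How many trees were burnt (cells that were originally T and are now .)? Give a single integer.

Step 1: +6 fires, +2 burnt (F count now 6)
Step 2: +4 fires, +6 burnt (F count now 4)
Step 3: +4 fires, +4 burnt (F count now 4)
Step 4: +3 fires, +4 burnt (F count now 3)
Step 5: +0 fires, +3 burnt (F count now 0)
Fire out after step 5
Initially T: 18, now '.': 24
Total burnt (originally-T cells now '.'): 17

Answer: 17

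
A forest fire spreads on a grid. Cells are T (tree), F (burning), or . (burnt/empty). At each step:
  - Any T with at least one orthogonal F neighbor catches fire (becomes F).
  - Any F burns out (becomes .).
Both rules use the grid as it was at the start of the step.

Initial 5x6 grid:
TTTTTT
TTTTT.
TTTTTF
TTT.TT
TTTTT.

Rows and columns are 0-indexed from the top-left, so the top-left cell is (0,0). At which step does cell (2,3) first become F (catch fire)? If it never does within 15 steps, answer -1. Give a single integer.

Step 1: cell (2,3)='T' (+2 fires, +1 burnt)
Step 2: cell (2,3)='F' (+3 fires, +2 burnt)
  -> target ignites at step 2
Step 3: cell (2,3)='.' (+4 fires, +3 burnt)
Step 4: cell (2,3)='.' (+6 fires, +4 burnt)
Step 5: cell (2,3)='.' (+5 fires, +6 burnt)
Step 6: cell (2,3)='.' (+4 fires, +5 burnt)
Step 7: cell (2,3)='.' (+2 fires, +4 burnt)
Step 8: cell (2,3)='.' (+0 fires, +2 burnt)
  fire out at step 8

2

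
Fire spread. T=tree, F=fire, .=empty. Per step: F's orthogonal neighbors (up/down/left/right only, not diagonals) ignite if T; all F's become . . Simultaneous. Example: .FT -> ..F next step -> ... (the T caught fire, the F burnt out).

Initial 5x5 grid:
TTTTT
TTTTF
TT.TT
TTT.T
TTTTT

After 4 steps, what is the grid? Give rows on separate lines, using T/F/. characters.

Step 1: 3 trees catch fire, 1 burn out
  TTTTF
  TTTF.
  TT.TF
  TTT.T
  TTTTT
Step 2: 4 trees catch fire, 3 burn out
  TTTF.
  TTF..
  TT.F.
  TTT.F
  TTTTT
Step 3: 3 trees catch fire, 4 burn out
  TTF..
  TF...
  TT...
  TTT..
  TTTTF
Step 4: 4 trees catch fire, 3 burn out
  TF...
  F....
  TF...
  TTT..
  TTTF.

TF...
F....
TF...
TTT..
TTTF.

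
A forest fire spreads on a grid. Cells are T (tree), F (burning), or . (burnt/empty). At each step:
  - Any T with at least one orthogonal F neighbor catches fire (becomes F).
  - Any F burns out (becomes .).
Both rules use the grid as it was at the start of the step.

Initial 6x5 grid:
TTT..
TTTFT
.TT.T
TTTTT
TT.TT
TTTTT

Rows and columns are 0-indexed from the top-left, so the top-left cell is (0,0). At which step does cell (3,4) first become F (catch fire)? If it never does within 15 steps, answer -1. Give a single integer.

Step 1: cell (3,4)='T' (+2 fires, +1 burnt)
Step 2: cell (3,4)='T' (+4 fires, +2 burnt)
Step 3: cell (3,4)='F' (+5 fires, +4 burnt)
  -> target ignites at step 3
Step 4: cell (3,4)='.' (+4 fires, +5 burnt)
Step 5: cell (3,4)='.' (+4 fires, +4 burnt)
Step 6: cell (3,4)='.' (+3 fires, +4 burnt)
Step 7: cell (3,4)='.' (+2 fires, +3 burnt)
Step 8: cell (3,4)='.' (+0 fires, +2 burnt)
  fire out at step 8

3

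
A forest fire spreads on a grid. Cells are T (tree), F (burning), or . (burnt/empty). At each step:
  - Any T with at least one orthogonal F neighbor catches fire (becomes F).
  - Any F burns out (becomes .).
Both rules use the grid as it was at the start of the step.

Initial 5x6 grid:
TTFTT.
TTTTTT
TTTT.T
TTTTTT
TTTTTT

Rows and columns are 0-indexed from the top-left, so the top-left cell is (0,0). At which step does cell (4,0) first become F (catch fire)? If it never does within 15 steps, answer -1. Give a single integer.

Step 1: cell (4,0)='T' (+3 fires, +1 burnt)
Step 2: cell (4,0)='T' (+5 fires, +3 burnt)
Step 3: cell (4,0)='T' (+5 fires, +5 burnt)
Step 4: cell (4,0)='T' (+5 fires, +5 burnt)
Step 5: cell (4,0)='T' (+5 fires, +5 burnt)
Step 6: cell (4,0)='F' (+3 fires, +5 burnt)
  -> target ignites at step 6
Step 7: cell (4,0)='.' (+1 fires, +3 burnt)
Step 8: cell (4,0)='.' (+0 fires, +1 burnt)
  fire out at step 8

6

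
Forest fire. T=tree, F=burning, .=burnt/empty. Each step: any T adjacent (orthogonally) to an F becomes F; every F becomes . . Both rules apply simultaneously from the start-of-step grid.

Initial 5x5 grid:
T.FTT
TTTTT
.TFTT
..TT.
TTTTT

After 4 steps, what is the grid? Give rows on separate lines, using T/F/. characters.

Step 1: 5 trees catch fire, 2 burn out
  T..FT
  TTFTT
  .F.FT
  ..FT.
  TTTTT
Step 2: 6 trees catch fire, 5 burn out
  T...F
  TF.FT
  ....F
  ...F.
  TTFTT
Step 3: 4 trees catch fire, 6 burn out
  T....
  F...F
  .....
  .....
  TF.FT
Step 4: 3 trees catch fire, 4 burn out
  F....
  .....
  .....
  .....
  F...F

F....
.....
.....
.....
F...F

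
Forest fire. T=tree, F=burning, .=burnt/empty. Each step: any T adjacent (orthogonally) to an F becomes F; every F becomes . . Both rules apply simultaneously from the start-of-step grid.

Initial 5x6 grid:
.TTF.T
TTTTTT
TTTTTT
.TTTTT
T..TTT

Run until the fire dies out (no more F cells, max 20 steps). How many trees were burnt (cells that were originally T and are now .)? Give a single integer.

Step 1: +2 fires, +1 burnt (F count now 2)
Step 2: +4 fires, +2 burnt (F count now 4)
Step 3: +5 fires, +4 burnt (F count now 5)
Step 4: +7 fires, +5 burnt (F count now 7)
Step 5: +4 fires, +7 burnt (F count now 4)
Step 6: +1 fires, +4 burnt (F count now 1)
Step 7: +0 fires, +1 burnt (F count now 0)
Fire out after step 7
Initially T: 24, now '.': 29
Total burnt (originally-T cells now '.'): 23

Answer: 23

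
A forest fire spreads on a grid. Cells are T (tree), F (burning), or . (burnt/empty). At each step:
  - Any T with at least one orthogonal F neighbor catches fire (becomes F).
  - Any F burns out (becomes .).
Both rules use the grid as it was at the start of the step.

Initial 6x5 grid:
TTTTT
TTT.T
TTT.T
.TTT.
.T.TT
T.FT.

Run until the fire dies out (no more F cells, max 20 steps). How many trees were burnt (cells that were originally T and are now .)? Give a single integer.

Answer: 20

Derivation:
Step 1: +1 fires, +1 burnt (F count now 1)
Step 2: +1 fires, +1 burnt (F count now 1)
Step 3: +2 fires, +1 burnt (F count now 2)
Step 4: +1 fires, +2 burnt (F count now 1)
Step 5: +2 fires, +1 burnt (F count now 2)
Step 6: +3 fires, +2 burnt (F count now 3)
Step 7: +3 fires, +3 burnt (F count now 3)
Step 8: +3 fires, +3 burnt (F count now 3)
Step 9: +2 fires, +3 burnt (F count now 2)
Step 10: +1 fires, +2 burnt (F count now 1)
Step 11: +1 fires, +1 burnt (F count now 1)
Step 12: +0 fires, +1 burnt (F count now 0)
Fire out after step 12
Initially T: 21, now '.': 29
Total burnt (originally-T cells now '.'): 20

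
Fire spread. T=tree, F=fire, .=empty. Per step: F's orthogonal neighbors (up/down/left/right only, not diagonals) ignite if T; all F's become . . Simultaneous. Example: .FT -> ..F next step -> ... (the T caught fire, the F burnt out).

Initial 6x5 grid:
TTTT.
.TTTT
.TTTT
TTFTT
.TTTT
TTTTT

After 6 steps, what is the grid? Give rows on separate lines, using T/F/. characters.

Step 1: 4 trees catch fire, 1 burn out
  TTTT.
  .TTTT
  .TFTT
  TF.FT
  .TFTT
  TTTTT
Step 2: 8 trees catch fire, 4 burn out
  TTTT.
  .TFTT
  .F.FT
  F...F
  .F.FT
  TTFTT
Step 3: 7 trees catch fire, 8 burn out
  TTFT.
  .F.FT
  ....F
  .....
  ....F
  TF.FT
Step 4: 5 trees catch fire, 7 burn out
  TF.F.
  ....F
  .....
  .....
  .....
  F...F
Step 5: 1 trees catch fire, 5 burn out
  F....
  .....
  .....
  .....
  .....
  .....
Step 6: 0 trees catch fire, 1 burn out
  .....
  .....
  .....
  .....
  .....
  .....

.....
.....
.....
.....
.....
.....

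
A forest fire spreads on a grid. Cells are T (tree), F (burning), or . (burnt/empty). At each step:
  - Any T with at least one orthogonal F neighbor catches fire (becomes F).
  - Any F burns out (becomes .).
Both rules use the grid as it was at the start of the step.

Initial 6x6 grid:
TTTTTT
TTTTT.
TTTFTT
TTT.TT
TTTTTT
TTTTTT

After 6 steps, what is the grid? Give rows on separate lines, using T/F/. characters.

Step 1: 3 trees catch fire, 1 burn out
  TTTTTT
  TTTFT.
  TTF.FT
  TTT.TT
  TTTTTT
  TTTTTT
Step 2: 7 trees catch fire, 3 burn out
  TTTFTT
  TTF.F.
  TF...F
  TTF.FT
  TTTTTT
  TTTTTT
Step 3: 8 trees catch fire, 7 burn out
  TTF.FT
  TF....
  F.....
  TF...F
  TTFTFT
  TTTTTT
Step 4: 9 trees catch fire, 8 burn out
  TF...F
  F.....
  ......
  F.....
  TF.F.F
  TTFTFT
Step 5: 5 trees catch fire, 9 burn out
  F.....
  ......
  ......
  ......
  F.....
  TF.F.F
Step 6: 1 trees catch fire, 5 burn out
  ......
  ......
  ......
  ......
  ......
  F.....

......
......
......
......
......
F.....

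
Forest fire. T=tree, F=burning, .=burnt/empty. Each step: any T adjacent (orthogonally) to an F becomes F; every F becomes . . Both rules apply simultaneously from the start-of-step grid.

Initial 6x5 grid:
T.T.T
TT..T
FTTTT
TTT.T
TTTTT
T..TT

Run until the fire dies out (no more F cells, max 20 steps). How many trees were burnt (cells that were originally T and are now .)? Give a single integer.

Step 1: +3 fires, +1 burnt (F count now 3)
Step 2: +5 fires, +3 burnt (F count now 5)
Step 3: +4 fires, +5 burnt (F count now 4)
Step 4: +2 fires, +4 burnt (F count now 2)
Step 5: +3 fires, +2 burnt (F count now 3)
Step 6: +3 fires, +3 burnt (F count now 3)
Step 7: +1 fires, +3 burnt (F count now 1)
Step 8: +0 fires, +1 burnt (F count now 0)
Fire out after step 8
Initially T: 22, now '.': 29
Total burnt (originally-T cells now '.'): 21

Answer: 21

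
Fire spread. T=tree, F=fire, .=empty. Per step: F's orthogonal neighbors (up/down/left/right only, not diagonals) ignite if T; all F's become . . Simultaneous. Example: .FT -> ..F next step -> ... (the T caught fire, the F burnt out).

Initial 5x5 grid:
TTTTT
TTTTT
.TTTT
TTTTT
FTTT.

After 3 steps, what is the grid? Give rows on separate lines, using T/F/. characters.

Step 1: 2 trees catch fire, 1 burn out
  TTTTT
  TTTTT
  .TTTT
  FTTTT
  .FTT.
Step 2: 2 trees catch fire, 2 burn out
  TTTTT
  TTTTT
  .TTTT
  .FTTT
  ..FT.
Step 3: 3 trees catch fire, 2 burn out
  TTTTT
  TTTTT
  .FTTT
  ..FTT
  ...F.

TTTTT
TTTTT
.FTTT
..FTT
...F.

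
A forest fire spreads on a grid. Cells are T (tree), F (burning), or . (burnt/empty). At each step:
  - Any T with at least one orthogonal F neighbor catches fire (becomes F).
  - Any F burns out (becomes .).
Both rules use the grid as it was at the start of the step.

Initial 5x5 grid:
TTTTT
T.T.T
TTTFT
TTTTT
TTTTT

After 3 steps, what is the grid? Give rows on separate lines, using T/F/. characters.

Step 1: 3 trees catch fire, 1 burn out
  TTTTT
  T.T.T
  TTF.F
  TTTFT
  TTTTT
Step 2: 6 trees catch fire, 3 burn out
  TTTTT
  T.F.F
  TF...
  TTF.F
  TTTFT
Step 3: 6 trees catch fire, 6 burn out
  TTFTF
  T....
  F....
  TF...
  TTF.F

TTFTF
T....
F....
TF...
TTF.F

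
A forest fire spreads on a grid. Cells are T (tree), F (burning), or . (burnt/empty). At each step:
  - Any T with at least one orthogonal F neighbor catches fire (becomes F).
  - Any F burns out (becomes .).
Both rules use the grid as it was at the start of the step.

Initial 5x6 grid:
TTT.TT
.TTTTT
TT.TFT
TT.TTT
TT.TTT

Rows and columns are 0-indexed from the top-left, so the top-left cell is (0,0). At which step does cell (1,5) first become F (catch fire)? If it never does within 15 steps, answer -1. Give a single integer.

Step 1: cell (1,5)='T' (+4 fires, +1 burnt)
Step 2: cell (1,5)='F' (+6 fires, +4 burnt)
  -> target ignites at step 2
Step 3: cell (1,5)='.' (+4 fires, +6 burnt)
Step 4: cell (1,5)='.' (+2 fires, +4 burnt)
Step 5: cell (1,5)='.' (+2 fires, +2 burnt)
Step 6: cell (1,5)='.' (+3 fires, +2 burnt)
Step 7: cell (1,5)='.' (+2 fires, +3 burnt)
Step 8: cell (1,5)='.' (+1 fires, +2 burnt)
Step 9: cell (1,5)='.' (+0 fires, +1 burnt)
  fire out at step 9

2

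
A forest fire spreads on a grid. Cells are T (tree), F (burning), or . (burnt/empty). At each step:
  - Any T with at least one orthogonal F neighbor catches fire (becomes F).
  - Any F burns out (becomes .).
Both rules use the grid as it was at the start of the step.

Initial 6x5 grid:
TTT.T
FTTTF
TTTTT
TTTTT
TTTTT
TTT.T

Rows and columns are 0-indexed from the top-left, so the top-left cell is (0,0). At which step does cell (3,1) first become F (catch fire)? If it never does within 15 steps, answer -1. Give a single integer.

Step 1: cell (3,1)='T' (+6 fires, +2 burnt)
Step 2: cell (3,1)='T' (+6 fires, +6 burnt)
Step 3: cell (3,1)='F' (+6 fires, +6 burnt)
  -> target ignites at step 3
Step 4: cell (3,1)='.' (+5 fires, +6 burnt)
Step 5: cell (3,1)='.' (+2 fires, +5 burnt)
Step 6: cell (3,1)='.' (+1 fires, +2 burnt)
Step 7: cell (3,1)='.' (+0 fires, +1 burnt)
  fire out at step 7

3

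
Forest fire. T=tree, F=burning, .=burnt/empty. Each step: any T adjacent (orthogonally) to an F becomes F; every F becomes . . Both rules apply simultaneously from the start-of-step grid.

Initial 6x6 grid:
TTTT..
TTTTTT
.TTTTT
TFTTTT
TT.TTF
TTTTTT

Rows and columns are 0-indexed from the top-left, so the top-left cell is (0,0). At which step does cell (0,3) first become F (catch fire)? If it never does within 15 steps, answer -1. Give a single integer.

Step 1: cell (0,3)='T' (+7 fires, +2 burnt)
Step 2: cell (0,3)='T' (+9 fires, +7 burnt)
Step 3: cell (0,3)='T' (+9 fires, +9 burnt)
Step 4: cell (0,3)='T' (+4 fires, +9 burnt)
Step 5: cell (0,3)='F' (+1 fires, +4 burnt)
  -> target ignites at step 5
Step 6: cell (0,3)='.' (+0 fires, +1 burnt)
  fire out at step 6

5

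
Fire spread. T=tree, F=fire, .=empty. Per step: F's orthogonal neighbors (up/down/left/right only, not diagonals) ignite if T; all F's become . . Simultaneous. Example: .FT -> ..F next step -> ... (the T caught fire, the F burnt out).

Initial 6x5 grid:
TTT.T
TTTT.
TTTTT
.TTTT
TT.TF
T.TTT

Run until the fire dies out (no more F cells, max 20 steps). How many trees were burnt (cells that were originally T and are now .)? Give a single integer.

Answer: 23

Derivation:
Step 1: +3 fires, +1 burnt (F count now 3)
Step 2: +3 fires, +3 burnt (F count now 3)
Step 3: +3 fires, +3 burnt (F count now 3)
Step 4: +3 fires, +3 burnt (F count now 3)
Step 5: +3 fires, +3 burnt (F count now 3)
Step 6: +4 fires, +3 burnt (F count now 4)
Step 7: +3 fires, +4 burnt (F count now 3)
Step 8: +1 fires, +3 burnt (F count now 1)
Step 9: +0 fires, +1 burnt (F count now 0)
Fire out after step 9
Initially T: 24, now '.': 29
Total burnt (originally-T cells now '.'): 23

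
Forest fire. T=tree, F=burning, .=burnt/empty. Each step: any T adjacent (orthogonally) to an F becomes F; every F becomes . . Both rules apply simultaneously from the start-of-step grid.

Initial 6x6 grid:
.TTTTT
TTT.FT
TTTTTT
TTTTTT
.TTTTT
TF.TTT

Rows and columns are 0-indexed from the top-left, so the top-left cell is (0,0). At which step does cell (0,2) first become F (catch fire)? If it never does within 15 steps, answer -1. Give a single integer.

Step 1: cell (0,2)='T' (+5 fires, +2 burnt)
Step 2: cell (0,2)='T' (+7 fires, +5 burnt)
Step 3: cell (0,2)='F' (+9 fires, +7 burnt)
  -> target ignites at step 3
Step 4: cell (0,2)='.' (+7 fires, +9 burnt)
Step 5: cell (0,2)='.' (+2 fires, +7 burnt)
Step 6: cell (0,2)='.' (+0 fires, +2 burnt)
  fire out at step 6

3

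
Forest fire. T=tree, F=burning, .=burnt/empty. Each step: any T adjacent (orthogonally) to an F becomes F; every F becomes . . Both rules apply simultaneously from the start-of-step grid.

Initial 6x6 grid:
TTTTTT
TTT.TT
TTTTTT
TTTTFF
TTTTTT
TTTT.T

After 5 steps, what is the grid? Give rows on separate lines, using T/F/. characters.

Step 1: 5 trees catch fire, 2 burn out
  TTTTTT
  TTT.TT
  TTTTFF
  TTTF..
  TTTTFF
  TTTT.T
Step 2: 6 trees catch fire, 5 burn out
  TTTTTT
  TTT.FF
  TTTF..
  TTF...
  TTTF..
  TTTT.F
Step 3: 6 trees catch fire, 6 burn out
  TTTTFF
  TTT...
  TTF...
  TF....
  TTF...
  TTTF..
Step 4: 6 trees catch fire, 6 burn out
  TTTF..
  TTF...
  TF....
  F.....
  TF....
  TTF...
Step 5: 5 trees catch fire, 6 burn out
  TTF...
  TF....
  F.....
  ......
  F.....
  TF....

TTF...
TF....
F.....
......
F.....
TF....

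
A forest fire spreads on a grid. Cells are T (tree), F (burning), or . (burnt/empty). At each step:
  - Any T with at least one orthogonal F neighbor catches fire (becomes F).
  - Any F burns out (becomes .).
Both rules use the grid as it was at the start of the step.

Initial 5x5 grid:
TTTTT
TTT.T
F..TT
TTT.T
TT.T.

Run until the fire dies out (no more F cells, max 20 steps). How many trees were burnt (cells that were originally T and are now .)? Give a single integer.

Answer: 17

Derivation:
Step 1: +2 fires, +1 burnt (F count now 2)
Step 2: +4 fires, +2 burnt (F count now 4)
Step 3: +4 fires, +4 burnt (F count now 4)
Step 4: +1 fires, +4 burnt (F count now 1)
Step 5: +1 fires, +1 burnt (F count now 1)
Step 6: +1 fires, +1 burnt (F count now 1)
Step 7: +1 fires, +1 burnt (F count now 1)
Step 8: +1 fires, +1 burnt (F count now 1)
Step 9: +2 fires, +1 burnt (F count now 2)
Step 10: +0 fires, +2 burnt (F count now 0)
Fire out after step 10
Initially T: 18, now '.': 24
Total burnt (originally-T cells now '.'): 17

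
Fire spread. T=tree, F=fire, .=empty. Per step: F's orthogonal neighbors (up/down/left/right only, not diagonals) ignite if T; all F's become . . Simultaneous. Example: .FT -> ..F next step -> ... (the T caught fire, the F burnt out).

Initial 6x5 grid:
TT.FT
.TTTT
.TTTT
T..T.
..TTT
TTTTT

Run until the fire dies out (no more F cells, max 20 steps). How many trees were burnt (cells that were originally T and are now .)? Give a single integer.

Step 1: +2 fires, +1 burnt (F count now 2)
Step 2: +3 fires, +2 burnt (F count now 3)
Step 3: +4 fires, +3 burnt (F count now 4)
Step 4: +3 fires, +4 burnt (F count now 3)
Step 5: +4 fires, +3 burnt (F count now 4)
Step 6: +2 fires, +4 burnt (F count now 2)
Step 7: +1 fires, +2 burnt (F count now 1)
Step 8: +1 fires, +1 burnt (F count now 1)
Step 9: +0 fires, +1 burnt (F count now 0)
Fire out after step 9
Initially T: 21, now '.': 29
Total burnt (originally-T cells now '.'): 20

Answer: 20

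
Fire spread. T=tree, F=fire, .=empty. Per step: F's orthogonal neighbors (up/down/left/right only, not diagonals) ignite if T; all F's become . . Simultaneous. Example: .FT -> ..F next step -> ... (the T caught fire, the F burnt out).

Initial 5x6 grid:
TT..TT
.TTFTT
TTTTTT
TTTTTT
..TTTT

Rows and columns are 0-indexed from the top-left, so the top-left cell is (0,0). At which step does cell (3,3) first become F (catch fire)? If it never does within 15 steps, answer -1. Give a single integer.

Step 1: cell (3,3)='T' (+3 fires, +1 burnt)
Step 2: cell (3,3)='F' (+6 fires, +3 burnt)
  -> target ignites at step 2
Step 3: cell (3,3)='.' (+7 fires, +6 burnt)
Step 4: cell (3,3)='.' (+6 fires, +7 burnt)
Step 5: cell (3,3)='.' (+2 fires, +6 burnt)
Step 6: cell (3,3)='.' (+0 fires, +2 burnt)
  fire out at step 6

2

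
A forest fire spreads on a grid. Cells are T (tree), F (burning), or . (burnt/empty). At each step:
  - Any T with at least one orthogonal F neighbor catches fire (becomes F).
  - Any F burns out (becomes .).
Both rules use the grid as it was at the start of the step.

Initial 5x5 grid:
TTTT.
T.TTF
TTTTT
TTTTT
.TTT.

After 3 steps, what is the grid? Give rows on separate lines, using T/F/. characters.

Step 1: 2 trees catch fire, 1 burn out
  TTTT.
  T.TF.
  TTTTF
  TTTTT
  .TTT.
Step 2: 4 trees catch fire, 2 burn out
  TTTF.
  T.F..
  TTTF.
  TTTTF
  .TTT.
Step 3: 3 trees catch fire, 4 burn out
  TTF..
  T....
  TTF..
  TTTF.
  .TTT.

TTF..
T....
TTF..
TTTF.
.TTT.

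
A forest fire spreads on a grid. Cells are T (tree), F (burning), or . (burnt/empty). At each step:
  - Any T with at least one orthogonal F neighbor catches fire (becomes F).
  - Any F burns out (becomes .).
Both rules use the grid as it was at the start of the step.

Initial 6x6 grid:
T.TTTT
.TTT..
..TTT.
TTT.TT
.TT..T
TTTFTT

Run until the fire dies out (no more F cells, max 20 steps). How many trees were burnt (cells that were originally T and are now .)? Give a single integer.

Answer: 23

Derivation:
Step 1: +2 fires, +1 burnt (F count now 2)
Step 2: +3 fires, +2 burnt (F count now 3)
Step 3: +4 fires, +3 burnt (F count now 4)
Step 4: +3 fires, +4 burnt (F count now 3)
Step 5: +4 fires, +3 burnt (F count now 4)
Step 6: +4 fires, +4 burnt (F count now 4)
Step 7: +1 fires, +4 burnt (F count now 1)
Step 8: +1 fires, +1 burnt (F count now 1)
Step 9: +1 fires, +1 burnt (F count now 1)
Step 10: +0 fires, +1 burnt (F count now 0)
Fire out after step 10
Initially T: 24, now '.': 35
Total burnt (originally-T cells now '.'): 23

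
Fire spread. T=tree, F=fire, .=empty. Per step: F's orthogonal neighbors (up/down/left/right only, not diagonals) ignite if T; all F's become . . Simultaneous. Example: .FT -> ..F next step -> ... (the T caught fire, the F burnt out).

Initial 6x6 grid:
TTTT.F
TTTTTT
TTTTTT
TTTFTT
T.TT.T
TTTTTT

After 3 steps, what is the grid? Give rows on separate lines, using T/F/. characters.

Step 1: 5 trees catch fire, 2 burn out
  TTTT..
  TTTTTF
  TTTFTT
  TTF.FT
  T.TF.T
  TTTTTT
Step 2: 9 trees catch fire, 5 burn out
  TTTT..
  TTTFF.
  TTF.FF
  TF...F
  T.F..T
  TTTFTT
Step 3: 7 trees catch fire, 9 burn out
  TTTF..
  TTF...
  TF....
  F.....
  T....F
  TTF.FT

TTTF..
TTF...
TF....
F.....
T....F
TTF.FT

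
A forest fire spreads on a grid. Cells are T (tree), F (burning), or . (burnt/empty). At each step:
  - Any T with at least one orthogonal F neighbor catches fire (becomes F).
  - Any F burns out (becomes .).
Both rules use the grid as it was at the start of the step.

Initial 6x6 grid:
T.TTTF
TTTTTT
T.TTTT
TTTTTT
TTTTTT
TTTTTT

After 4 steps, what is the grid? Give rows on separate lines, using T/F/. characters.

Step 1: 2 trees catch fire, 1 burn out
  T.TTF.
  TTTTTF
  T.TTTT
  TTTTTT
  TTTTTT
  TTTTTT
Step 2: 3 trees catch fire, 2 burn out
  T.TF..
  TTTTF.
  T.TTTF
  TTTTTT
  TTTTTT
  TTTTTT
Step 3: 4 trees catch fire, 3 burn out
  T.F...
  TTTF..
  T.TTF.
  TTTTTF
  TTTTTT
  TTTTTT
Step 4: 4 trees catch fire, 4 burn out
  T.....
  TTF...
  T.TF..
  TTTTF.
  TTTTTF
  TTTTTT

T.....
TTF...
T.TF..
TTTTF.
TTTTTF
TTTTTT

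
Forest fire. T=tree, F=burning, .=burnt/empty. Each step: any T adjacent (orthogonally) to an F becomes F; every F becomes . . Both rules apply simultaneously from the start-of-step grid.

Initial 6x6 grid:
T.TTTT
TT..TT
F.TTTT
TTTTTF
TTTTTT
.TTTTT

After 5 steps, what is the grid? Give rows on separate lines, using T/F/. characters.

Step 1: 5 trees catch fire, 2 burn out
  T.TTTT
  FT..TT
  ..TTTF
  FTTTF.
  TTTTTF
  .TTTTT
Step 2: 9 trees catch fire, 5 burn out
  F.TTTT
  .F..TF
  ..TTF.
  .FTF..
  FTTTF.
  .TTTTF
Step 3: 7 trees catch fire, 9 burn out
  ..TTTF
  ....F.
  ..TF..
  ..F...
  .FTF..
  .TTTF.
Step 4: 5 trees catch fire, 7 burn out
  ..TTF.
  ......
  ..F...
  ......
  ..F...
  .FTF..
Step 5: 2 trees catch fire, 5 burn out
  ..TF..
  ......
  ......
  ......
  ......
  ..F...

..TF..
......
......
......
......
..F...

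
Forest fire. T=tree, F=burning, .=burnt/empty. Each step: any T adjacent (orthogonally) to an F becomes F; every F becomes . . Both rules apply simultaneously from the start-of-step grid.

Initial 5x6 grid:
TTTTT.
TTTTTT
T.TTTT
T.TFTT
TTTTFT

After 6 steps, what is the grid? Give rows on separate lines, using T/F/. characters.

Step 1: 5 trees catch fire, 2 burn out
  TTTTT.
  TTTTTT
  T.TFTT
  T.F.FT
  TTTF.F
Step 2: 5 trees catch fire, 5 burn out
  TTTTT.
  TTTFTT
  T.F.FT
  T....F
  TTF...
Step 3: 5 trees catch fire, 5 burn out
  TTTFT.
  TTF.FT
  T....F
  T.....
  TF....
Step 4: 5 trees catch fire, 5 burn out
  TTF.F.
  TF...F
  T.....
  T.....
  F.....
Step 5: 3 trees catch fire, 5 burn out
  TF....
  F.....
  T.....
  F.....
  ......
Step 6: 2 trees catch fire, 3 burn out
  F.....
  ......
  F.....
  ......
  ......

F.....
......
F.....
......
......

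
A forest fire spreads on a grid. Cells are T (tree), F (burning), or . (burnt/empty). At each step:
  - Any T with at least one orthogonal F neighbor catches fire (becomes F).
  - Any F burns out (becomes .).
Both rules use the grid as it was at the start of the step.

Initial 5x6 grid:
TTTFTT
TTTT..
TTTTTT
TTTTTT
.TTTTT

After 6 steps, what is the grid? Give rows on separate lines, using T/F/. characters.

Step 1: 3 trees catch fire, 1 burn out
  TTF.FT
  TTTF..
  TTTTTT
  TTTTTT
  .TTTTT
Step 2: 4 trees catch fire, 3 burn out
  TF...F
  TTF...
  TTTFTT
  TTTTTT
  .TTTTT
Step 3: 5 trees catch fire, 4 burn out
  F.....
  TF....
  TTF.FT
  TTTFTT
  .TTTTT
Step 4: 6 trees catch fire, 5 burn out
  ......
  F.....
  TF...F
  TTF.FT
  .TTFTT
Step 5: 5 trees catch fire, 6 burn out
  ......
  ......
  F.....
  TF...F
  .TF.FT
Step 6: 3 trees catch fire, 5 burn out
  ......
  ......
  ......
  F.....
  .F...F

......
......
......
F.....
.F...F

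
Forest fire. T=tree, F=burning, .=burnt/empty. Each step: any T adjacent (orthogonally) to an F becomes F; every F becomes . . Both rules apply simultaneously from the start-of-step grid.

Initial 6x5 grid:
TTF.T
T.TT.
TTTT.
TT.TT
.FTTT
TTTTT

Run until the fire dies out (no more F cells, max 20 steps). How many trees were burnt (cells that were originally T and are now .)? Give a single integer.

Step 1: +5 fires, +2 burnt (F count now 5)
Step 2: +8 fires, +5 burnt (F count now 8)
Step 3: +6 fires, +8 burnt (F count now 6)
Step 4: +2 fires, +6 burnt (F count now 2)
Step 5: +0 fires, +2 burnt (F count now 0)
Fire out after step 5
Initially T: 22, now '.': 29
Total burnt (originally-T cells now '.'): 21

Answer: 21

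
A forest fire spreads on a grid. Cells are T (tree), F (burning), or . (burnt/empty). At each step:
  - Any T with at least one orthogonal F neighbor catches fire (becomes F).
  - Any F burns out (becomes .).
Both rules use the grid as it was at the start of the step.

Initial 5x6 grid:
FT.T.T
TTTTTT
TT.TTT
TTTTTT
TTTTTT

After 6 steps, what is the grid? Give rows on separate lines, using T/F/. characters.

Step 1: 2 trees catch fire, 1 burn out
  .F.T.T
  FTTTTT
  TT.TTT
  TTTTTT
  TTTTTT
Step 2: 2 trees catch fire, 2 burn out
  ...T.T
  .FTTTT
  FT.TTT
  TTTTTT
  TTTTTT
Step 3: 3 trees catch fire, 2 burn out
  ...T.T
  ..FTTT
  .F.TTT
  FTTTTT
  TTTTTT
Step 4: 3 trees catch fire, 3 burn out
  ...T.T
  ...FTT
  ...TTT
  .FTTTT
  FTTTTT
Step 5: 5 trees catch fire, 3 burn out
  ...F.T
  ....FT
  ...FTT
  ..FTTT
  .FTTTT
Step 6: 4 trees catch fire, 5 burn out
  .....T
  .....F
  ....FT
  ...FTT
  ..FTTT

.....T
.....F
....FT
...FTT
..FTTT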